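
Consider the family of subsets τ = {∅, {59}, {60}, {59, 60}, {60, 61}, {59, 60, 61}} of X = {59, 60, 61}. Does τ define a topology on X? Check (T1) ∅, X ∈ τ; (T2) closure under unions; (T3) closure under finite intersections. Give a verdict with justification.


τ IS a topology on X.

Axiom (T1): ∅ ∈ τ? Yes; X ∈ τ? Yes.
Axiom (T2/T3): check pairwise unions and intersections of members of τ.
All pairwise intersections and unions checked — each lies in τ. Therefore τ satisfies (T1), (T2), (T3): it IS a topology on X.


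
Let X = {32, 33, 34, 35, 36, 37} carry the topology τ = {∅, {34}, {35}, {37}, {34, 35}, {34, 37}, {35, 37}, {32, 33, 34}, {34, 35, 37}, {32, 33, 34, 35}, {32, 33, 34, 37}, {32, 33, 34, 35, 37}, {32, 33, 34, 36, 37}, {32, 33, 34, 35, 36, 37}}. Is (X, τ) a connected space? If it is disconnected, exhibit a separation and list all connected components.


(X, τ) is disconnected; components = [{35}, {32, 33, 34, 36, 37}].

Find clopen sets (U ∈ τ with X ∖ U ∈ τ):
  U = ∅, X ∖ U = {32, 33, 34, 35, 36, 37} — both open, so U is clopen.
  U = {35}, X ∖ U = {32, 33, 34, 36, 37} — both open, so U is clopen.
  U = {32, 33, 34, 36, 37}, X ∖ U = {35} — both open, so U is clopen.
  U = {32, 33, 34, 35, 36, 37}, X ∖ U = ∅ — both open, so U is clopen.
Nontrivial clopen(s) exist: e.g. {35}. So (X, τ) is disconnected.
Compute connected components by grouping points that agree on all clopens:
  component: {35}
  component: {32, 33, 34, 36, 37}


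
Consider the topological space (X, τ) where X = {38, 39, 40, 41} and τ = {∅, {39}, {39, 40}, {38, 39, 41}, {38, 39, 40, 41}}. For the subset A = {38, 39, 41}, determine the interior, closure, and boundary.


int(A) = {38, 39, 41}, cl(A) = {38, 39, 40, 41}, ∂A = {40}.

Closed sets in (X, τ) are complements of opens:
  closed(X, τ) = {∅, {40}, {38, 41}, {38, 40, 41}, {38, 39, 40, 41}}.
int(A) = ⋃ {U ∈ τ : U ⊆ A}. Opens contained in A: ∅, {39}, {38, 39, 41}.
Taking the union of these: int(A) = {38, 39, 41}.
cl(A) = ⋂ {C closed : A ⊆ C}. Closed sets containing A: {38, 39, 40, 41}.
Intersecting these: cl(A) = {38, 39, 40, 41}.
∂A = cl(A) ∖ int(A) = {38, 39, 40, 41} ∖ {38, 39, 41} = {40}.


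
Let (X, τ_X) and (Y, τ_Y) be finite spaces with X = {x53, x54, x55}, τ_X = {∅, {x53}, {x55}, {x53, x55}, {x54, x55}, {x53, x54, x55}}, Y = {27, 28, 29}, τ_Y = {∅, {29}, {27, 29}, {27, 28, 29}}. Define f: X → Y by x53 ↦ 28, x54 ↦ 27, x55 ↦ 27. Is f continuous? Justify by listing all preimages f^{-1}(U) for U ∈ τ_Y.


f IS continuous.

Compute f^{-1}(U) for each U ∈ τ_Y:
  U = ∅: f^{-1}(U) = ∅ ∈ τ_X ✓.
  U = {29}: f^{-1}(U) = ∅ ∈ τ_X ✓.
  U = {27, 29}: f^{-1}(U) = {x54, x55} ∈ τ_X ✓.
  U = {27, 28, 29}: f^{-1}(U) = {x53, x54, x55} ∈ τ_X ✓.
Every preimage lies in τ_X, so f IS continuous.


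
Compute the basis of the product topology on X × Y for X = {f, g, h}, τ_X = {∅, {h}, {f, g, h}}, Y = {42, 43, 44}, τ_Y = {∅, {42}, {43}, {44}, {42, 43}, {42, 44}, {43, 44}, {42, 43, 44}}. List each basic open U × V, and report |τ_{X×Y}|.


Basis B = {∅ × ∅, {h} × {42}, {h} × {43}, {h} × {44}, {h} × {42, 43}, {h} × {42, 44}, {h} × {43, 44}, {f, g, h} × {42}, {f, g, h} × {43}, {f, g, h} × {44}, {h} × {42, 43, 44}, {f, g, h} × {42, 43}, {f, g, h} × {42, 44}, {f, g, h} × {43, 44}, {f, g, h} × {42, 43, 44}}; |τ_{X×Y}| = 27.

Enumerate products U × V with U ∈ τ_X, V ∈ τ_Y (deduplicated):
  ∅ × ∅ = {} (∅)
  {h} × {42} = {(h,42)}
  {h} × {43} = {(h,43)}
  {h} × {44} = {(h,44)}
  {h} × {42, 43} = {(h,42), (h,43)}
  {h} × {42, 44} = {(h,42), (h,44)}
  {h} × {43, 44} = {(h,43), (h,44)}
  {f, g, h} × {42} = {(f,42), (g,42), (h,42)}
  {f, g, h} × {43} = {(f,43), (g,43), (h,43)}
  {f, g, h} × {44} = {(f,44), (g,44), (h,44)}
  {h} × {42, 43, 44} = {(h,42), (h,43), (h,44)}
  {f, g, h} × {42, 43} = {(f,42), (f,43), (g,42), (g,43), (h,42), (h,43)}
  {f, g, h} × {42, 44} = {(f,42), (f,44), (g,42), (g,44), (h,42), (h,44)}
  {f, g, h} × {43, 44} = {(f,43), (f,44), (g,43), (g,44), (h,43), (h,44)}
  {f, g, h} × {42, 43, 44} = {(f,42), (f,43), (f,44), (g,42), (g,43), (g,44), (h,42), (h,43), (h,44)}
These 15 distinct sets form the basis B.
Close under arbitrary unions to get τ_{X×Y}; counting gives |τ_{X×Y}| = 27.


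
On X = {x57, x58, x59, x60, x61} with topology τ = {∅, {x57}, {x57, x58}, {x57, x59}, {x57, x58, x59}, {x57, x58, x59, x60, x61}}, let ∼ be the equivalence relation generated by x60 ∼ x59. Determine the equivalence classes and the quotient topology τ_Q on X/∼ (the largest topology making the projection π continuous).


X/∼ = {[x57], [x58], [x59=x60], [x61]}; |τ_Q| = 4.

Equivalence classes: [x57], [x58], [x59=x60], [x61].
Quotient map π: X → X/∼ sends x57 ↦ [x57], x58 ↦ [x58], x59 ↦ [x59=x60], x60 ↦ [x59=x60], x61 ↦ [x61].
For each subset V ⊆ X/∼, compute π^{-1}(V) ⊆ X and check whether π^{-1}(V) ∈ τ. V is open in τ_Q iff π^{-1}(V) ∈ τ.
  V = {}: π^{-1}(V) = ∅ ∈ τ ✓.
  V = {[x57]}: π^{-1}(V) = {x57} ∈ τ ✓.
  V = {[x58]}: π^{-1}(V) = {x58} ∉ τ ✗.
  V = {[x57], [x58]}: π^{-1}(V) = {x57, x58} ∈ τ ✓.
  V = {[x59=x60]}: π^{-1}(V) = {x59, x60} ∉ τ ✗.
  V = {[x57], [x59=x60]}: π^{-1}(V) = {x57, x59, x60} ∉ τ ✗.
  V = {[x58], [x59=x60]}: π^{-1}(V) = {x58, x59, x60} ∉ τ ✗.
  V = {[x57], [x58], [x59=x60]}: π^{-1}(V) = {x57, x58, x59, x60} ∉ τ ✗.
  V = {[x61]}: π^{-1}(V) = {x61} ∉ τ ✗.
  V = {[x57], [x61]}: π^{-1}(V) = {x57, x61} ∉ τ ✗.
  V = {[x58], [x61]}: π^{-1}(V) = {x58, x61} ∉ τ ✗.
  V = {[x57], [x58], [x61]}: π^{-1}(V) = {x57, x58, x61} ∉ τ ✗.
  V = {[x59=x60], [x61]}: π^{-1}(V) = {x59, x60, x61} ∉ τ ✗.
  V = {[x57], [x59=x60], [x61]}: π^{-1}(V) = {x57, x59, x60, x61} ∉ τ ✗.
  V = {[x58], [x59=x60], [x61]}: π^{-1}(V) = {x58, x59, x60, x61} ∉ τ ✗.
  V = {[x57], [x58], [x59=x60], [x61]}: π^{-1}(V) = {x57, x58, x59, x60, x61} ∈ τ ✓.
Open sets in the quotient: τ_Q = {{}, {[x57]}, {[x57], [x58]}, {[x57], [x58], [x59=x60], [x61]}} (4 elements).


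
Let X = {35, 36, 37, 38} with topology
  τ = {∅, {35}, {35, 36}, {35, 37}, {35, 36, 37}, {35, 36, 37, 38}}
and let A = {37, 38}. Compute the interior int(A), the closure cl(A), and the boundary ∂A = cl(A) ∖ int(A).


int(A) = ∅, cl(A) = {37, 38}, ∂A = {37, 38}.

Closed sets in (X, τ) are complements of opens:
  closed(X, τ) = {∅, {38}, {36, 38}, {37, 38}, {36, 37, 38}, {35, 36, 37, 38}}.
int(A) = ⋃ {U ∈ τ : U ⊆ A}. Opens contained in A: ∅.
Taking the union of these: int(A) = ∅.
cl(A) = ⋂ {C closed : A ⊆ C}. Closed sets containing A: {37, 38}, {36, 37, 38}, {35, 36, 37, 38}.
Intersecting these: cl(A) = {37, 38}.
∂A = cl(A) ∖ int(A) = {37, 38} ∖ ∅ = {37, 38}.


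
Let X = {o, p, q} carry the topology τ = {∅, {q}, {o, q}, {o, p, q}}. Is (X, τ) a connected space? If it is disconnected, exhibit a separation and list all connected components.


(X, τ) is connected.

Find clopen sets (U ∈ τ with X ∖ U ∈ τ):
  U = ∅, X ∖ U = {o, p, q} — both open, so U is clopen.
  U = {o, p, q}, X ∖ U = ∅ — both open, so U is clopen.
Only trivial clopens (∅ and X) exist, so (X, τ) is connected.
Compute connected components by grouping points that agree on all clopens:
  component: {o, p, q}


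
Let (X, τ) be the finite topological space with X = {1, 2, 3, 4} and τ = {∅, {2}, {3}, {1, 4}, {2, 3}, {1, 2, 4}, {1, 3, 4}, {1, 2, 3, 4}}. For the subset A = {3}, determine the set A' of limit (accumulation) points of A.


A' = ∅

For each x ∈ X, list the open sets U ∈ τ with x ∈ U, then check whether U ∩ (A ∖ {x}) ≠ ∅ for every such U.
  x = 1: open {1, 4} ∋ x has {1, 4} ∩ (A ∖ {1}) = ∅, so x is NOT a limit point.
  x = 2: open {2} ∋ x has {2} ∩ (A ∖ {2}) = ∅, so x is NOT a limit point.
  x = 3: open {3} ∋ x has {3} ∩ (A ∖ {3}) = ∅, so x is NOT a limit point.
  x = 4: open {1, 4} ∋ x has {1, 4} ∩ (A ∖ {4}) = ∅, so x is NOT a limit point.
Collecting: A' = ∅.


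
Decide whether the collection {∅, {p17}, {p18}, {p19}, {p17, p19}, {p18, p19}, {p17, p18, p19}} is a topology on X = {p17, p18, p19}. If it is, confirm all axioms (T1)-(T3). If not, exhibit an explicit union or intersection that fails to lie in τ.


τ is NOT a topology on X.

Axiom (T1): ∅ ∈ τ? Yes; X ∈ τ? Yes.
Axiom (T2/T3): check pairwise unions and intersections of members of τ.
Counterexample for (T2): {p17} ∪ {p18} = {p17, p18} ∉ τ. Therefore τ is NOT a topology.


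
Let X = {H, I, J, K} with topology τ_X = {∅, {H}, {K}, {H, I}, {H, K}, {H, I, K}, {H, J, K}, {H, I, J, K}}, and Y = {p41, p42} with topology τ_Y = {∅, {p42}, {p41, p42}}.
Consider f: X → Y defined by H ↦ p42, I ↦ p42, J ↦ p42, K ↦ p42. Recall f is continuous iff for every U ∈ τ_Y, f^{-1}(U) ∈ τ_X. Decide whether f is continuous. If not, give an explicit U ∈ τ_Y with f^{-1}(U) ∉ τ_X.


f IS continuous.

Compute f^{-1}(U) for each U ∈ τ_Y:
  U = ∅: f^{-1}(U) = ∅ ∈ τ_X ✓.
  U = {p42}: f^{-1}(U) = {H, I, J, K} ∈ τ_X ✓.
  U = {p41, p42}: f^{-1}(U) = {H, I, J, K} ∈ τ_X ✓.
Every preimage lies in τ_X, so f IS continuous.


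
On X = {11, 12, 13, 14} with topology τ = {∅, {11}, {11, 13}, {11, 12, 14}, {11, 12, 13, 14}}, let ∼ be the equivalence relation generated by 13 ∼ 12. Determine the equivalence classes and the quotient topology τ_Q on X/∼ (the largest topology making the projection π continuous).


X/∼ = {[11], [12=13], [14]}; |τ_Q| = 3.

Equivalence classes: [11], [12=13], [14].
Quotient map π: X → X/∼ sends 11 ↦ [11], 12 ↦ [12=13], 13 ↦ [12=13], 14 ↦ [14].
For each subset V ⊆ X/∼, compute π^{-1}(V) ⊆ X and check whether π^{-1}(V) ∈ τ. V is open in τ_Q iff π^{-1}(V) ∈ τ.
  V = {}: π^{-1}(V) = ∅ ∈ τ ✓.
  V = {[11]}: π^{-1}(V) = {11} ∈ τ ✓.
  V = {[12=13]}: π^{-1}(V) = {12, 13} ∉ τ ✗.
  V = {[11], [12=13]}: π^{-1}(V) = {11, 12, 13} ∉ τ ✗.
  V = {[14]}: π^{-1}(V) = {14} ∉ τ ✗.
  V = {[11], [14]}: π^{-1}(V) = {11, 14} ∉ τ ✗.
  V = {[12=13], [14]}: π^{-1}(V) = {12, 13, 14} ∉ τ ✗.
  V = {[11], [12=13], [14]}: π^{-1}(V) = {11, 12, 13, 14} ∈ τ ✓.
Open sets in the quotient: τ_Q = {{}, {[11]}, {[11], [12=13], [14]}} (3 elements).


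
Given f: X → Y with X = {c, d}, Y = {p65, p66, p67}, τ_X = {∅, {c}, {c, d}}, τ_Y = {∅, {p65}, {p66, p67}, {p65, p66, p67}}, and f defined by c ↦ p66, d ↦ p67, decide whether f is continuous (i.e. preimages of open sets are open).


f IS continuous.

Compute f^{-1}(U) for each U ∈ τ_Y:
  U = ∅: f^{-1}(U) = ∅ ∈ τ_X ✓.
  U = {p65}: f^{-1}(U) = ∅ ∈ τ_X ✓.
  U = {p66, p67}: f^{-1}(U) = {c, d} ∈ τ_X ✓.
  U = {p65, p66, p67}: f^{-1}(U) = {c, d} ∈ τ_X ✓.
Every preimage lies in τ_X, so f IS continuous.


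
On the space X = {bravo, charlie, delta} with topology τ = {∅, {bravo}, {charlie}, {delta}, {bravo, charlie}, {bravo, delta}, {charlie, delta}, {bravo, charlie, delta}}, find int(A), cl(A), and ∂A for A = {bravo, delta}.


int(A) = {bravo, delta}, cl(A) = {bravo, delta}, ∂A = ∅.

Closed sets in (X, τ) are complements of opens:
  closed(X, τ) = {∅, {bravo}, {charlie}, {delta}, {bravo, charlie}, {bravo, delta}, {charlie, delta}, {bravo, charlie, delta}}.
int(A) = ⋃ {U ∈ τ : U ⊆ A}. Opens contained in A: ∅, {bravo}, {delta}, {bravo, delta}.
Taking the union of these: int(A) = {bravo, delta}.
cl(A) = ⋂ {C closed : A ⊆ C}. Closed sets containing A: {bravo, delta}, {bravo, charlie, delta}.
Intersecting these: cl(A) = {bravo, delta}.
∂A = cl(A) ∖ int(A) = {bravo, delta} ∖ {bravo, delta} = ∅.


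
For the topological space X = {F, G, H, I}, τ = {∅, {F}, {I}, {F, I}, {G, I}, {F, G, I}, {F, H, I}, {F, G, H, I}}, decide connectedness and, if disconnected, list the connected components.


(X, τ) is connected.

Find clopen sets (U ∈ τ with X ∖ U ∈ τ):
  U = ∅, X ∖ U = {F, G, H, I} — both open, so U is clopen.
  U = {F, G, H, I}, X ∖ U = ∅ — both open, so U is clopen.
Only trivial clopens (∅ and X) exist, so (X, τ) is connected.
Compute connected components by grouping points that agree on all clopens:
  component: {F, G, H, I}


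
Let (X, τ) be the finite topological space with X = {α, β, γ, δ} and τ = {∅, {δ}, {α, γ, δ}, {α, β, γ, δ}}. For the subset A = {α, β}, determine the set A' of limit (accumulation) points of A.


A' = {β, γ}

For each x ∈ X, list the open sets U ∈ τ with x ∈ U, then check whether U ∩ (A ∖ {x}) ≠ ∅ for every such U.
  x = α: open {α, γ, δ} ∋ x has {α, γ, δ} ∩ (A ∖ {α}) = ∅, so x is NOT a limit point.
  x = β: opens ∋ x are {α, β, γ, δ}; each meets A ∖ {β}, so x IS a limit point.
  x = γ: opens ∋ x are {α, γ, δ}, {α, β, γ, δ}; each meets A ∖ {γ}, so x IS a limit point.
  x = δ: open {δ} ∋ x has {δ} ∩ (A ∖ {δ}) = ∅, so x is NOT a limit point.
Collecting: A' = {β, γ}.


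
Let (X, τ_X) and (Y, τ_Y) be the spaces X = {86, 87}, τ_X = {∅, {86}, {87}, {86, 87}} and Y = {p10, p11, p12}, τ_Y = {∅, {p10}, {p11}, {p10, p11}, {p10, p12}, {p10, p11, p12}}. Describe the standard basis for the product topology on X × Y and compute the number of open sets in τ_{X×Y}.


Basis B = {∅ × ∅, {86} × {p10}, {86} × {p11}, {87} × {p10}, {87} × {p11}, {86} × {p10, p11}, {86} × {p10, p12}, {86, 87} × {p10}, {86, 87} × {p11}, {87} × {p10, p11}, {87} × {p10, p12}, {86} × {p10, p11, p12}, {87} × {p10, p11, p12}, {86, 87} × {p10, p11}, {86, 87} × {p10, p12}, {86, 87} × {p10, p11, p12}}; |τ_{X×Y}| = 36.

Enumerate products U × V with U ∈ τ_X, V ∈ τ_Y (deduplicated):
  ∅ × ∅ = {} (∅)
  {86} × {p10} = {(86,p10)}
  {86} × {p11} = {(86,p11)}
  {87} × {p10} = {(87,p10)}
  {87} × {p11} = {(87,p11)}
  {86} × {p10, p11} = {(86,p10), (86,p11)}
  {86} × {p10, p12} = {(86,p10), (86,p12)}
  {86, 87} × {p10} = {(86,p10), (87,p10)}
  {86, 87} × {p11} = {(86,p11), (87,p11)}
  {87} × {p10, p11} = {(87,p10), (87,p11)}
  {87} × {p10, p12} = {(87,p10), (87,p12)}
  {86} × {p10, p11, p12} = {(86,p10), (86,p11), (86,p12)}
  {87} × {p10, p11, p12} = {(87,p10), (87,p11), (87,p12)}
  {86, 87} × {p10, p11} = {(86,p10), (86,p11), (87,p10), (87,p11)}
  {86, 87} × {p10, p12} = {(86,p10), (86,p12), (87,p10), (87,p12)}
  {86, 87} × {p10, p11, p12} = {(86,p10), (86,p11), (86,p12), (87,p10), (87,p11), (87,p12)}
These 16 distinct sets form the basis B.
Close under arbitrary unions to get τ_{X×Y}; counting gives |τ_{X×Y}| = 36.


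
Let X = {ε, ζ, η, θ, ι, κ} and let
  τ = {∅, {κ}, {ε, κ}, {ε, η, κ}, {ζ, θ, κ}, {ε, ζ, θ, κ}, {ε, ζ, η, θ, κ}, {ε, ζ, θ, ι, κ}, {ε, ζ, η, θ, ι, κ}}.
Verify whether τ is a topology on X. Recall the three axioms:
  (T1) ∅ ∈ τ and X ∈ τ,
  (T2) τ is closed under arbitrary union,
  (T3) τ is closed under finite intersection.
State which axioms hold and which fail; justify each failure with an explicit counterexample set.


τ IS a topology on X.

Axiom (T1): ∅ ∈ τ? Yes; X ∈ τ? Yes.
Axiom (T2/T3): check pairwise unions and intersections of members of τ.
All pairwise intersections and unions checked — each lies in τ. Therefore τ satisfies (T1), (T2), (T3): it IS a topology on X.


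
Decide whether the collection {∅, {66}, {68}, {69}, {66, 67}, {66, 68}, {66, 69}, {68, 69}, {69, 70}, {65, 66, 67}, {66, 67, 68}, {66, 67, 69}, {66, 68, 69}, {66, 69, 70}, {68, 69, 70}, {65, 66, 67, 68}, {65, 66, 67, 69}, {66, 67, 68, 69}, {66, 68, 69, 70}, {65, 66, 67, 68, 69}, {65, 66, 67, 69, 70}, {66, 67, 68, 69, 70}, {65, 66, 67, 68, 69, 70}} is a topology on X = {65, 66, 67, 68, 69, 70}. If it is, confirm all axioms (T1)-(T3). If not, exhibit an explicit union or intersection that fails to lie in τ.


τ is NOT a topology on X.

Axiom (T1): ∅ ∈ τ? Yes; X ∈ τ? Yes.
Axiom (T2/T3): check pairwise unions and intersections of members of τ.
Counterexample for (T2): {66, 67} ∪ {69, 70} = {66, 67, 69, 70} ∉ τ. Therefore τ is NOT a topology.


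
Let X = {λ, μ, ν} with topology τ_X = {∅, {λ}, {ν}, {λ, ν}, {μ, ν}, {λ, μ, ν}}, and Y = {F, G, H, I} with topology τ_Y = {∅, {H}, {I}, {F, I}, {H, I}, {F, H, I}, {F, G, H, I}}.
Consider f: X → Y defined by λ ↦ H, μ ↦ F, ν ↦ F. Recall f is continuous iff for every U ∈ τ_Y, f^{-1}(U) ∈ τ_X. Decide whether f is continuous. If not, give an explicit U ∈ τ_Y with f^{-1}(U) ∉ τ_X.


f IS continuous.

Compute f^{-1}(U) for each U ∈ τ_Y:
  U = ∅: f^{-1}(U) = ∅ ∈ τ_X ✓.
  U = {H}: f^{-1}(U) = {λ} ∈ τ_X ✓.
  U = {I}: f^{-1}(U) = ∅ ∈ τ_X ✓.
  U = {F, I}: f^{-1}(U) = {μ, ν} ∈ τ_X ✓.
  U = {H, I}: f^{-1}(U) = {λ} ∈ τ_X ✓.
  U = {F, H, I}: f^{-1}(U) = {λ, μ, ν} ∈ τ_X ✓.
  U = {F, G, H, I}: f^{-1}(U) = {λ, μ, ν} ∈ τ_X ✓.
Every preimage lies in τ_X, so f IS continuous.


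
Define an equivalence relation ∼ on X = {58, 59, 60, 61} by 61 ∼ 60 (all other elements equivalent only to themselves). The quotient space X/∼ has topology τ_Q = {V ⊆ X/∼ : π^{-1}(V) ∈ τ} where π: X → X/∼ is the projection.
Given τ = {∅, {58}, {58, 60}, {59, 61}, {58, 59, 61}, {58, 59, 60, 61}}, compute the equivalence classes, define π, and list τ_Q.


X/∼ = {[58], [59], [60=61]}; |τ_Q| = 3.

Equivalence classes: [58], [59], [60=61].
Quotient map π: X → X/∼ sends 58 ↦ [58], 59 ↦ [59], 60 ↦ [60=61], 61 ↦ [60=61].
For each subset V ⊆ X/∼, compute π^{-1}(V) ⊆ X and check whether π^{-1}(V) ∈ τ. V is open in τ_Q iff π^{-1}(V) ∈ τ.
  V = {}: π^{-1}(V) = ∅ ∈ τ ✓.
  V = {[58]}: π^{-1}(V) = {58} ∈ τ ✓.
  V = {[59]}: π^{-1}(V) = {59} ∉ τ ✗.
  V = {[58], [59]}: π^{-1}(V) = {58, 59} ∉ τ ✗.
  V = {[60=61]}: π^{-1}(V) = {60, 61} ∉ τ ✗.
  V = {[58], [60=61]}: π^{-1}(V) = {58, 60, 61} ∉ τ ✗.
  V = {[59], [60=61]}: π^{-1}(V) = {59, 60, 61} ∉ τ ✗.
  V = {[58], [59], [60=61]}: π^{-1}(V) = {58, 59, 60, 61} ∈ τ ✓.
Open sets in the quotient: τ_Q = {{}, {[58]}, {[58], [59], [60=61]}} (3 elements).


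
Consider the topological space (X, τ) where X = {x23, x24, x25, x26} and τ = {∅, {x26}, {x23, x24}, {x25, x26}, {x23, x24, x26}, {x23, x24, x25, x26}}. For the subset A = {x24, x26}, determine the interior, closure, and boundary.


int(A) = {x26}, cl(A) = {x23, x24, x25, x26}, ∂A = {x23, x24, x25}.

Closed sets in (X, τ) are complements of opens:
  closed(X, τ) = {∅, {x25}, {x23, x24}, {x25, x26}, {x23, x24, x25}, {x23, x24, x25, x26}}.
int(A) = ⋃ {U ∈ τ : U ⊆ A}. Opens contained in A: ∅, {x26}.
Taking the union of these: int(A) = {x26}.
cl(A) = ⋂ {C closed : A ⊆ C}. Closed sets containing A: {x23, x24, x25, x26}.
Intersecting these: cl(A) = {x23, x24, x25, x26}.
∂A = cl(A) ∖ int(A) = {x23, x24, x25, x26} ∖ {x26} = {x23, x24, x25}.


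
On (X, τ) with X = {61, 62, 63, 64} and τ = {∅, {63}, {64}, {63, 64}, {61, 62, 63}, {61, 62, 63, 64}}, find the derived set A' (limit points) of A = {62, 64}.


A' = {61}

For each x ∈ X, list the open sets U ∈ τ with x ∈ U, then check whether U ∩ (A ∖ {x}) ≠ ∅ for every such U.
  x = 61: opens ∋ x are {61, 62, 63}, {61, 62, 63, 64}; each meets A ∖ {61}, so x IS a limit point.
  x = 62: open {61, 62, 63} ∋ x has {61, 62, 63} ∩ (A ∖ {62}) = ∅, so x is NOT a limit point.
  x = 63: open {63} ∋ x has {63} ∩ (A ∖ {63}) = ∅, so x is NOT a limit point.
  x = 64: open {64} ∋ x has {64} ∩ (A ∖ {64}) = ∅, so x is NOT a limit point.
Collecting: A' = {61}.


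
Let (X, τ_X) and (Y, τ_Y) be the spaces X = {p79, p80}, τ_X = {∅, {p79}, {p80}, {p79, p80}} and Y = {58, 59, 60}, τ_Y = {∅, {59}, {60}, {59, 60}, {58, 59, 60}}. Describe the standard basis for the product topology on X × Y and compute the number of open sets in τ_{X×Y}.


Basis B = {∅ × ∅, {p79} × {59}, {p79} × {60}, {p80} × {59}, {p80} × {60}, {p79} × {59, 60}, {p79, p80} × {59}, {p79, p80} × {60}, {p80} × {59, 60}, {p79} × {58, 59, 60}, {p80} × {58, 59, 60}, {p79, p80} × {59, 60}, {p79, p80} × {58, 59, 60}}; |τ_{X×Y}| = 25.

Enumerate products U × V with U ∈ τ_X, V ∈ τ_Y (deduplicated):
  ∅ × ∅ = {} (∅)
  {p79} × {59} = {(p79,59)}
  {p79} × {60} = {(p79,60)}
  {p80} × {59} = {(p80,59)}
  {p80} × {60} = {(p80,60)}
  {p79} × {59, 60} = {(p79,59), (p79,60)}
  {p79, p80} × {59} = {(p79,59), (p80,59)}
  {p79, p80} × {60} = {(p79,60), (p80,60)}
  {p80} × {59, 60} = {(p80,59), (p80,60)}
  {p79} × {58, 59, 60} = {(p79,58), (p79,59), (p79,60)}
  {p80} × {58, 59, 60} = {(p80,58), (p80,59), (p80,60)}
  {p79, p80} × {59, 60} = {(p79,59), (p79,60), (p80,59), (p80,60)}
  {p79, p80} × {58, 59, 60} = {(p79,58), (p79,59), (p79,60), (p80,58), (p80,59), (p80,60)}
These 13 distinct sets form the basis B.
Close under arbitrary unions to get τ_{X×Y}; counting gives |τ_{X×Y}| = 25.


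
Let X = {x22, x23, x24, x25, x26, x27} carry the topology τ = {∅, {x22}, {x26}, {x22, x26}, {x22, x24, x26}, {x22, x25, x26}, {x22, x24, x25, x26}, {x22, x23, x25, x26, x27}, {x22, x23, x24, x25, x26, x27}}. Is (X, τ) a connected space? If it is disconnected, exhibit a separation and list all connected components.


(X, τ) is connected.

Find clopen sets (U ∈ τ with X ∖ U ∈ τ):
  U = ∅, X ∖ U = {x22, x23, x24, x25, x26, x27} — both open, so U is clopen.
  U = {x22, x23, x24, x25, x26, x27}, X ∖ U = ∅ — both open, so U is clopen.
Only trivial clopens (∅ and X) exist, so (X, τ) is connected.
Compute connected components by grouping points that agree on all clopens:
  component: {x22, x23, x24, x25, x26, x27}


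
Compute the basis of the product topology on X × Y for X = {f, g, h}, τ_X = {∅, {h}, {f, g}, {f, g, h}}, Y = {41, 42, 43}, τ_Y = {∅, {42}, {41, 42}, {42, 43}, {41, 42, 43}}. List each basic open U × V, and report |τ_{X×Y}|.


Basis B = {∅ × ∅, {h} × {42}, {f, g} × {42}, {h} × {41, 42}, {h} × {42, 43}, {f, g, h} × {42}, {h} × {41, 42, 43}, {f, g} × {41, 42}, {f, g} × {42, 43}, {f, g} × {41, 42, 43}, {f, g, h} × {41, 42}, {f, g, h} × {42, 43}, {f, g, h} × {41, 42, 43}}; |τ_{X×Y}| = 25.

Enumerate products U × V with U ∈ τ_X, V ∈ τ_Y (deduplicated):
  ∅ × ∅ = {} (∅)
  {h} × {42} = {(h,42)}
  {f, g} × {42} = {(f,42), (g,42)}
  {h} × {41, 42} = {(h,41), (h,42)}
  {h} × {42, 43} = {(h,42), (h,43)}
  {f, g, h} × {42} = {(f,42), (g,42), (h,42)}
  {h} × {41, 42, 43} = {(h,41), (h,42), (h,43)}
  {f, g} × {41, 42} = {(f,41), (f,42), (g,41), (g,42)}
  {f, g} × {42, 43} = {(f,42), (f,43), (g,42), (g,43)}
  {f, g} × {41, 42, 43} = {(f,41), (f,42), (f,43), (g,41), (g,42), (g,43)}
  {f, g, h} × {41, 42} = {(f,41), (f,42), (g,41), (g,42), (h,41), (h,42)}
  {f, g, h} × {42, 43} = {(f,42), (f,43), (g,42), (g,43), (h,42), (h,43)}
  {f, g, h} × {41, 42, 43} = {(f,41), (f,42), (f,43), (g,41), (g,42), (g,43), (h,41), (h,42), (h,43)}
These 13 distinct sets form the basis B.
Close under arbitrary unions to get τ_{X×Y}; counting gives |τ_{X×Y}| = 25.


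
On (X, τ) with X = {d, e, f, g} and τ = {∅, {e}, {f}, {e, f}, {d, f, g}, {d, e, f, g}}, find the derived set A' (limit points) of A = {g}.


A' = {d}

For each x ∈ X, list the open sets U ∈ τ with x ∈ U, then check whether U ∩ (A ∖ {x}) ≠ ∅ for every such U.
  x = d: opens ∋ x are {d, f, g}, {d, e, f, g}; each meets A ∖ {d}, so x IS a limit point.
  x = e: open {e} ∋ x has {e} ∩ (A ∖ {e}) = ∅, so x is NOT a limit point.
  x = f: open {f} ∋ x has {f} ∩ (A ∖ {f}) = ∅, so x is NOT a limit point.
  x = g: open {d, f, g} ∋ x has {d, f, g} ∩ (A ∖ {g}) = ∅, so x is NOT a limit point.
Collecting: A' = {d}.


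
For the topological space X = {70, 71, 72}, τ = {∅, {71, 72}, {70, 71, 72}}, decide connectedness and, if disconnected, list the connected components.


(X, τ) is connected.

Find clopen sets (U ∈ τ with X ∖ U ∈ τ):
  U = ∅, X ∖ U = {70, 71, 72} — both open, so U is clopen.
  U = {70, 71, 72}, X ∖ U = ∅ — both open, so U is clopen.
Only trivial clopens (∅ and X) exist, so (X, τ) is connected.
Compute connected components by grouping points that agree on all clopens:
  component: {70, 71, 72}


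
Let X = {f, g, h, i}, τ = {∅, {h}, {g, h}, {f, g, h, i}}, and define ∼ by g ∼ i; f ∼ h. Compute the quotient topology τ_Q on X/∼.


X/∼ = {[f=h], [g=i]}; |τ_Q| = 2.

Equivalence classes: [f=h], [g=i].
Quotient map π: X → X/∼ sends f ↦ [f=h], g ↦ [g=i], h ↦ [f=h], i ↦ [g=i].
For each subset V ⊆ X/∼, compute π^{-1}(V) ⊆ X and check whether π^{-1}(V) ∈ τ. V is open in τ_Q iff π^{-1}(V) ∈ τ.
  V = {}: π^{-1}(V) = ∅ ∈ τ ✓.
  V = {[f=h]}: π^{-1}(V) = {f, h} ∉ τ ✗.
  V = {[g=i]}: π^{-1}(V) = {g, i} ∉ τ ✗.
  V = {[f=h], [g=i]}: π^{-1}(V) = {f, g, h, i} ∈ τ ✓.
Open sets in the quotient: τ_Q = {{}, {[f=h], [g=i]}} (2 elements).


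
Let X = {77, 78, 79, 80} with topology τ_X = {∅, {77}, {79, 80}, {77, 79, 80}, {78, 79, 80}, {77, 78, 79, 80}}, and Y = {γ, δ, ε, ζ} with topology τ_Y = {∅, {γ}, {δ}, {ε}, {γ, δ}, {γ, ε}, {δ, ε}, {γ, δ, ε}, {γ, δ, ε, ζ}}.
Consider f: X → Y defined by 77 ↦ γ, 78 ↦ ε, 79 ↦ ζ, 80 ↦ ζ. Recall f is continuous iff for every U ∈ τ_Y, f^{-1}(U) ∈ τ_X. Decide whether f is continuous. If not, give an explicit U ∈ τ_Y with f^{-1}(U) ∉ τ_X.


f is NOT continuous.

Compute f^{-1}(U) for each U ∈ τ_Y:
  U = ∅: f^{-1}(U) = ∅ ∈ τ_X ✓.
  U = {γ}: f^{-1}(U) = {77} ∈ τ_X ✓.
  U = {δ}: f^{-1}(U) = ∅ ∈ τ_X ✓.
  U = {ε}: f^{-1}(U) = {78} ∉ τ_X ✗.
  U = {γ, δ}: f^{-1}(U) = {77} ∈ τ_X ✓.
  U = {γ, ε}: f^{-1}(U) = {77, 78} ∉ τ_X ✗.
  U = {δ, ε}: f^{-1}(U) = {78} ∉ τ_X ✗.
  U = {γ, δ, ε}: f^{-1}(U) = {77, 78} ∉ τ_X ✗.
  U = {γ, δ, ε, ζ}: f^{-1}(U) = {77, 78, 79, 80} ∈ τ_X ✓.
Found U = {ε} with f^{-1}(U) = {78} not in τ_X. Therefore f is NOT continuous.


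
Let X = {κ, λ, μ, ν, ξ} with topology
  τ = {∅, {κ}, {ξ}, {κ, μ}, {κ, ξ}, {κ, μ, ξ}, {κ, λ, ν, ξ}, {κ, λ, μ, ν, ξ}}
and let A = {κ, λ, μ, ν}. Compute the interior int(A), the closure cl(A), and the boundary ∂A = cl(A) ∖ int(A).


int(A) = {κ, μ}, cl(A) = {κ, λ, μ, ν}, ∂A = {λ, ν}.

Closed sets in (X, τ) are complements of opens:
  closed(X, τ) = {∅, {μ}, {λ, ν}, {λ, μ, ν}, {λ, ν, ξ}, {κ, λ, μ, ν}, {λ, μ, ν, ξ}, {κ, λ, μ, ν, ξ}}.
int(A) = ⋃ {U ∈ τ : U ⊆ A}. Opens contained in A: ∅, {κ}, {κ, μ}.
Taking the union of these: int(A) = {κ, μ}.
cl(A) = ⋂ {C closed : A ⊆ C}. Closed sets containing A: {κ, λ, μ, ν}, {κ, λ, μ, ν, ξ}.
Intersecting these: cl(A) = {κ, λ, μ, ν}.
∂A = cl(A) ∖ int(A) = {κ, λ, μ, ν} ∖ {κ, μ} = {λ, ν}.


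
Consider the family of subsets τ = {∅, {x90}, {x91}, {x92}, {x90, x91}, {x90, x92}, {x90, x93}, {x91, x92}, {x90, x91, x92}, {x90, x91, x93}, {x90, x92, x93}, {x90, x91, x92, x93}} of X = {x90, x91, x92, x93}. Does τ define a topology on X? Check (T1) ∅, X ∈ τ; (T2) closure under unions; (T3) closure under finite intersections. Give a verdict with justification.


τ IS a topology on X.

Axiom (T1): ∅ ∈ τ? Yes; X ∈ τ? Yes.
Axiom (T2/T3): check pairwise unions and intersections of members of τ.
All pairwise intersections and unions checked — each lies in τ. Therefore τ satisfies (T1), (T2), (T3): it IS a topology on X.


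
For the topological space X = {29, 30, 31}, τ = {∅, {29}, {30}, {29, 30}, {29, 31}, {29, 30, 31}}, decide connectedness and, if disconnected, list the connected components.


(X, τ) is disconnected; components = [{30}, {29, 31}].

Find clopen sets (U ∈ τ with X ∖ U ∈ τ):
  U = ∅, X ∖ U = {29, 30, 31} — both open, so U is clopen.
  U = {30}, X ∖ U = {29, 31} — both open, so U is clopen.
  U = {29, 31}, X ∖ U = {30} — both open, so U is clopen.
  U = {29, 30, 31}, X ∖ U = ∅ — both open, so U is clopen.
Nontrivial clopen(s) exist: e.g. {29, 31}. So (X, τ) is disconnected.
Compute connected components by grouping points that agree on all clopens:
  component: {30}
  component: {29, 31}


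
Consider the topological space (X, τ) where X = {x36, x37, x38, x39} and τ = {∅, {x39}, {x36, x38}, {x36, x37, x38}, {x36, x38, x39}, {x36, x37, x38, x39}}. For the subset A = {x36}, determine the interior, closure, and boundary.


int(A) = ∅, cl(A) = {x36, x37, x38}, ∂A = {x36, x37, x38}.

Closed sets in (X, τ) are complements of opens:
  closed(X, τ) = {∅, {x37}, {x39}, {x37, x39}, {x36, x37, x38}, {x36, x37, x38, x39}}.
int(A) = ⋃ {U ∈ τ : U ⊆ A}. Opens contained in A: ∅.
Taking the union of these: int(A) = ∅.
cl(A) = ⋂ {C closed : A ⊆ C}. Closed sets containing A: {x36, x37, x38}, {x36, x37, x38, x39}.
Intersecting these: cl(A) = {x36, x37, x38}.
∂A = cl(A) ∖ int(A) = {x36, x37, x38} ∖ ∅ = {x36, x37, x38}.


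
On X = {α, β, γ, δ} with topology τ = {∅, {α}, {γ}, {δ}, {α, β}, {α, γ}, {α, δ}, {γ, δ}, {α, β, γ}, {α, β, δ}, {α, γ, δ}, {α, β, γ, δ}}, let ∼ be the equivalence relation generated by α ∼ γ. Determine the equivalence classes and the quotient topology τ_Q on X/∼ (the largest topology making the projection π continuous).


X/∼ = {[α=γ], [β], [δ]}; |τ_Q| = 6.

Equivalence classes: [α=γ], [β], [δ].
Quotient map π: X → X/∼ sends α ↦ [α=γ], β ↦ [β], γ ↦ [α=γ], δ ↦ [δ].
For each subset V ⊆ X/∼, compute π^{-1}(V) ⊆ X and check whether π^{-1}(V) ∈ τ. V is open in τ_Q iff π^{-1}(V) ∈ τ.
  V = {}: π^{-1}(V) = ∅ ∈ τ ✓.
  V = {[α=γ]}: π^{-1}(V) = {α, γ} ∈ τ ✓.
  V = {[β]}: π^{-1}(V) = {β} ∉ τ ✗.
  V = {[α=γ], [β]}: π^{-1}(V) = {α, β, γ} ∈ τ ✓.
  V = {[δ]}: π^{-1}(V) = {δ} ∈ τ ✓.
  V = {[α=γ], [δ]}: π^{-1}(V) = {α, γ, δ} ∈ τ ✓.
  V = {[β], [δ]}: π^{-1}(V) = {β, δ} ∉ τ ✗.
  V = {[α=γ], [β], [δ]}: π^{-1}(V) = {α, β, γ, δ} ∈ τ ✓.
Open sets in the quotient: τ_Q = {{}, {[α=γ]}, {[α=γ], [β]}, {[δ]}, {[α=γ], [δ]}, {[α=γ], [β], [δ]}} (6 elements).


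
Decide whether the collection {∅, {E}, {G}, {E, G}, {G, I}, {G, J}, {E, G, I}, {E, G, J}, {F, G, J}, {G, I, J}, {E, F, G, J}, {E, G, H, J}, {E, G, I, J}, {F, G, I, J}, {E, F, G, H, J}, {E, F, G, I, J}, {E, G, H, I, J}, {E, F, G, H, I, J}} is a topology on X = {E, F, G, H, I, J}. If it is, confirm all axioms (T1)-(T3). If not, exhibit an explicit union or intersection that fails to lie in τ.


τ IS a topology on X.

Axiom (T1): ∅ ∈ τ? Yes; X ∈ τ? Yes.
Axiom (T2/T3): check pairwise unions and intersections of members of τ.
All pairwise intersections and unions checked — each lies in τ. Therefore τ satisfies (T1), (T2), (T3): it IS a topology on X.


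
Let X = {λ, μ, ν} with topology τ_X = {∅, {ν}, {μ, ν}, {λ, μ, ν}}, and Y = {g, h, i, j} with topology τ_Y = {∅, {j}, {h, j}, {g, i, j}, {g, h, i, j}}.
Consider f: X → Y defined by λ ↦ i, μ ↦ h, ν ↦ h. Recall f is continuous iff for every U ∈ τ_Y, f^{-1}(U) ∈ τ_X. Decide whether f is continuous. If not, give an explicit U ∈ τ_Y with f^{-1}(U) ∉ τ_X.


f is NOT continuous.

Compute f^{-1}(U) for each U ∈ τ_Y:
  U = ∅: f^{-1}(U) = ∅ ∈ τ_X ✓.
  U = {j}: f^{-1}(U) = ∅ ∈ τ_X ✓.
  U = {h, j}: f^{-1}(U) = {μ, ν} ∈ τ_X ✓.
  U = {g, i, j}: f^{-1}(U) = {λ} ∉ τ_X ✗.
  U = {g, h, i, j}: f^{-1}(U) = {λ, μ, ν} ∈ τ_X ✓.
Found U = {g, i, j} with f^{-1}(U) = {λ} not in τ_X. Therefore f is NOT continuous.


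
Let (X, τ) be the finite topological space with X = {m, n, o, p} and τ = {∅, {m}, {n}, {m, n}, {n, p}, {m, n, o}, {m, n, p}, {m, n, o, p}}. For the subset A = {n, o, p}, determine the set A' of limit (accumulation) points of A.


A' = {o, p}

For each x ∈ X, list the open sets U ∈ τ with x ∈ U, then check whether U ∩ (A ∖ {x}) ≠ ∅ for every such U.
  x = m: open {m} ∋ x has {m} ∩ (A ∖ {m}) = ∅, so x is NOT a limit point.
  x = n: open {n} ∋ x has {n} ∩ (A ∖ {n}) = ∅, so x is NOT a limit point.
  x = o: opens ∋ x are {m, n, o}, {m, n, o, p}; each meets A ∖ {o}, so x IS a limit point.
  x = p: opens ∋ x are {n, p}, {m, n, p}, {m, n, o, p}; each meets A ∖ {p}, so x IS a limit point.
Collecting: A' = {o, p}.


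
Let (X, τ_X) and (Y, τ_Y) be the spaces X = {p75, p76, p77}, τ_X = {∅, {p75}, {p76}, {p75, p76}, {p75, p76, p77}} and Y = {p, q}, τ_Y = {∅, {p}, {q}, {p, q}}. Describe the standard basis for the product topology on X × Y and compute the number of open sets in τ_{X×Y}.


Basis B = {∅ × ∅, {p75} × {p}, {p75} × {q}, {p76} × {p}, {p76} × {q}, {p75} × {p, q}, {p75, p76} × {p}, {p75, p76} × {q}, {p76} × {p, q}, {p75, p76, p77} × {p}, {p75, p76, p77} × {q}, {p75, p76} × {p, q}, {p75, p76, p77} × {p, q}}; |τ_{X×Y}| = 25.

Enumerate products U × V with U ∈ τ_X, V ∈ τ_Y (deduplicated):
  ∅ × ∅ = {} (∅)
  {p75} × {p} = {(p75,p)}
  {p75} × {q} = {(p75,q)}
  {p76} × {p} = {(p76,p)}
  {p76} × {q} = {(p76,q)}
  {p75} × {p, q} = {(p75,p), (p75,q)}
  {p75, p76} × {p} = {(p75,p), (p76,p)}
  {p75, p76} × {q} = {(p75,q), (p76,q)}
  {p76} × {p, q} = {(p76,p), (p76,q)}
  {p75, p76, p77} × {p} = {(p75,p), (p76,p), (p77,p)}
  {p75, p76, p77} × {q} = {(p75,q), (p76,q), (p77,q)}
  {p75, p76} × {p, q} = {(p75,p), (p75,q), (p76,p), (p76,q)}
  {p75, p76, p77} × {p, q} = {(p75,p), (p75,q), (p76,p), (p76,q), (p77,p), (p77,q)}
These 13 distinct sets form the basis B.
Close under arbitrary unions to get τ_{X×Y}; counting gives |τ_{X×Y}| = 25.


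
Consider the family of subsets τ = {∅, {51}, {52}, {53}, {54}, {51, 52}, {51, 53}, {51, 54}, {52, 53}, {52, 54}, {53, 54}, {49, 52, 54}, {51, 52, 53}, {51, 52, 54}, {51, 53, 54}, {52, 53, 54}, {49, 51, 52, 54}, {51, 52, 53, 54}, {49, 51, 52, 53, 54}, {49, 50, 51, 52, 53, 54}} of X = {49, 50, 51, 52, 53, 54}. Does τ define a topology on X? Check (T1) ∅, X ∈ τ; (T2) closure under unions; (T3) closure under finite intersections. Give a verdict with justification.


τ is NOT a topology on X.

Axiom (T1): ∅ ∈ τ? Yes; X ∈ τ? Yes.
Axiom (T2/T3): check pairwise unions and intersections of members of τ.
Counterexample for (T2): {53} ∪ {49, 52, 54} = {49, 52, 53, 54} ∉ τ. Therefore τ is NOT a topology.


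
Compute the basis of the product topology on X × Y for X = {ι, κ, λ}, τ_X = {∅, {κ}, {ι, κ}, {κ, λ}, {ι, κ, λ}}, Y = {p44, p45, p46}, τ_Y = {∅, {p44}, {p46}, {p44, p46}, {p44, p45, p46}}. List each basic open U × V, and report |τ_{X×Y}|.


Basis B = {∅ × ∅, {κ} × {p44}, {κ} × {p46}, {ι, κ} × {p44}, {ι, κ} × {p46}, {κ} × {p44, p46}, {κ, λ} × {p44}, {κ, λ} × {p46}, {ι, κ, λ} × {p44}, {ι, κ, λ} × {p46}, {κ} × {p44, p45, p46}, {ι, κ} × {p44, p46}, {κ, λ} × {p44, p46}, {ι, κ} × {p44, p45, p46}, {ι, κ, λ} × {p44, p46}, {κ, λ} × {p44, p45, p46}, {ι, κ, λ} × {p44, p45, p46}}; |τ_{X×Y}| = 50.

Enumerate products U × V with U ∈ τ_X, V ∈ τ_Y (deduplicated):
  ∅ × ∅ = {} (∅)
  {κ} × {p44} = {(κ,p44)}
  {κ} × {p46} = {(κ,p46)}
  {ι, κ} × {p44} = {(ι,p44), (κ,p44)}
  {ι, κ} × {p46} = {(ι,p46), (κ,p46)}
  {κ} × {p44, p46} = {(κ,p44), (κ,p46)}
  {κ, λ} × {p44} = {(κ,p44), (λ,p44)}
  {κ, λ} × {p46} = {(κ,p46), (λ,p46)}
  {ι, κ, λ} × {p44} = {(ι,p44), (κ,p44), (λ,p44)}
  {ι, κ, λ} × {p46} = {(ι,p46), (κ,p46), (λ,p46)}
  {κ} × {p44, p45, p46} = {(κ,p44), (κ,p45), (κ,p46)}
  {ι, κ} × {p44, p46} = {(ι,p44), (ι,p46), (κ,p44), (κ,p46)}
  {κ, λ} × {p44, p46} = {(κ,p44), (κ,p46), (λ,p44), (λ,p46)}
  {ι, κ} × {p44, p45, p46} = {(ι,p44), (ι,p45), (ι,p46), (κ,p44), (κ,p45), (κ,p46)}
  {ι, κ, λ} × {p44, p46} = {(ι,p44), (ι,p46), (κ,p44), (κ,p46), (λ,p44), (λ,p46)}
  {κ, λ} × {p44, p45, p46} = {(κ,p44), (κ,p45), (κ,p46), (λ,p44), (λ,p45), (λ,p46)}
  {ι, κ, λ} × {p44, p45, p46} = {(ι,p44), (ι,p45), (ι,p46), (κ,p44), (κ,p45), (κ,p46), (λ,p44), (λ,p45), (λ,p46)}
These 17 distinct sets form the basis B.
Close under arbitrary unions to get τ_{X×Y}; counting gives |τ_{X×Y}| = 50.


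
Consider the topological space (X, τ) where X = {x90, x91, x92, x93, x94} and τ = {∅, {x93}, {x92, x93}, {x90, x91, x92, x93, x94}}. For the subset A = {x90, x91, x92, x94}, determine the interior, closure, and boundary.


int(A) = ∅, cl(A) = {x90, x91, x92, x94}, ∂A = {x90, x91, x92, x94}.

Closed sets in (X, τ) are complements of opens:
  closed(X, τ) = {∅, {x90, x91, x94}, {x90, x91, x92, x94}, {x90, x91, x92, x93, x94}}.
int(A) = ⋃ {U ∈ τ : U ⊆ A}. Opens contained in A: ∅.
Taking the union of these: int(A) = ∅.
cl(A) = ⋂ {C closed : A ⊆ C}. Closed sets containing A: {x90, x91, x92, x94}, {x90, x91, x92, x93, x94}.
Intersecting these: cl(A) = {x90, x91, x92, x94}.
∂A = cl(A) ∖ int(A) = {x90, x91, x92, x94} ∖ ∅ = {x90, x91, x92, x94}.


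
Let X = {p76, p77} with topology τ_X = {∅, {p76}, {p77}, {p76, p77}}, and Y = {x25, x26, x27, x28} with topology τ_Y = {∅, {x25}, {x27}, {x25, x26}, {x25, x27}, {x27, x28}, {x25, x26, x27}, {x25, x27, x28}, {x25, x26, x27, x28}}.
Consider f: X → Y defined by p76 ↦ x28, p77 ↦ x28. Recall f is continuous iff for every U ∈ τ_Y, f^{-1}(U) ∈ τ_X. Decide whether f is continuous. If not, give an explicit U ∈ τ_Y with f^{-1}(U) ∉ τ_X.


f IS continuous.

Compute f^{-1}(U) for each U ∈ τ_Y:
  U = ∅: f^{-1}(U) = ∅ ∈ τ_X ✓.
  U = {x25}: f^{-1}(U) = ∅ ∈ τ_X ✓.
  U = {x27}: f^{-1}(U) = ∅ ∈ τ_X ✓.
  U = {x25, x26}: f^{-1}(U) = ∅ ∈ τ_X ✓.
  U = {x25, x27}: f^{-1}(U) = ∅ ∈ τ_X ✓.
  U = {x27, x28}: f^{-1}(U) = {p76, p77} ∈ τ_X ✓.
  U = {x25, x26, x27}: f^{-1}(U) = ∅ ∈ τ_X ✓.
  U = {x25, x27, x28}: f^{-1}(U) = {p76, p77} ∈ τ_X ✓.
  U = {x25, x26, x27, x28}: f^{-1}(U) = {p76, p77} ∈ τ_X ✓.
Every preimage lies in τ_X, so f IS continuous.


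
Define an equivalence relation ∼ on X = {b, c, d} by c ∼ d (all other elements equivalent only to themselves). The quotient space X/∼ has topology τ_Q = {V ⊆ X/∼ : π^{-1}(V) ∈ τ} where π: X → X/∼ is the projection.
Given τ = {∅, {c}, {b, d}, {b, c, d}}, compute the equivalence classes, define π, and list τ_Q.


X/∼ = {[b], [c=d]}; |τ_Q| = 2.

Equivalence classes: [b], [c=d].
Quotient map π: X → X/∼ sends b ↦ [b], c ↦ [c=d], d ↦ [c=d].
For each subset V ⊆ X/∼, compute π^{-1}(V) ⊆ X and check whether π^{-1}(V) ∈ τ. V is open in τ_Q iff π^{-1}(V) ∈ τ.
  V = {}: π^{-1}(V) = ∅ ∈ τ ✓.
  V = {[b]}: π^{-1}(V) = {b} ∉ τ ✗.
  V = {[c=d]}: π^{-1}(V) = {c, d} ∉ τ ✗.
  V = {[b], [c=d]}: π^{-1}(V) = {b, c, d} ∈ τ ✓.
Open sets in the quotient: τ_Q = {{}, {[b], [c=d]}} (2 elements).


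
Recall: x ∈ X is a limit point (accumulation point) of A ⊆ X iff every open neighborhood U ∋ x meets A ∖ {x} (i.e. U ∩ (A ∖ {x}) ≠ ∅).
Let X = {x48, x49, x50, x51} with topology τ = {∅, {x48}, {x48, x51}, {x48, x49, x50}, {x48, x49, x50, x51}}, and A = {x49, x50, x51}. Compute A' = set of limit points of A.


A' = {x49, x50}

For each x ∈ X, list the open sets U ∈ τ with x ∈ U, then check whether U ∩ (A ∖ {x}) ≠ ∅ for every such U.
  x = x48: open {x48} ∋ x has {x48} ∩ (A ∖ {x48}) = ∅, so x is NOT a limit point.
  x = x49: opens ∋ x are {x48, x49, x50}, {x48, x49, x50, x51}; each meets A ∖ {x49}, so x IS a limit point.
  x = x50: opens ∋ x are {x48, x49, x50}, {x48, x49, x50, x51}; each meets A ∖ {x50}, so x IS a limit point.
  x = x51: open {x48, x51} ∋ x has {x48, x51} ∩ (A ∖ {x51}) = ∅, so x is NOT a limit point.
Collecting: A' = {x49, x50}.


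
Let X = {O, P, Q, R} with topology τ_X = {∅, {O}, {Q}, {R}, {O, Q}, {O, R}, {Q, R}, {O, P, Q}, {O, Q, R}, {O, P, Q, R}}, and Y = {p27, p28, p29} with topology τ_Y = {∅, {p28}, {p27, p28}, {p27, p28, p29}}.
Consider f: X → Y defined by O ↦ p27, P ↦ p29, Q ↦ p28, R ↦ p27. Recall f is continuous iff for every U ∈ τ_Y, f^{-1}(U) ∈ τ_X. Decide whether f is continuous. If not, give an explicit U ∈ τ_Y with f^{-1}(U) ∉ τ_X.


f IS continuous.

Compute f^{-1}(U) for each U ∈ τ_Y:
  U = ∅: f^{-1}(U) = ∅ ∈ τ_X ✓.
  U = {p28}: f^{-1}(U) = {Q} ∈ τ_X ✓.
  U = {p27, p28}: f^{-1}(U) = {O, Q, R} ∈ τ_X ✓.
  U = {p27, p28, p29}: f^{-1}(U) = {O, P, Q, R} ∈ τ_X ✓.
Every preimage lies in τ_X, so f IS continuous.
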